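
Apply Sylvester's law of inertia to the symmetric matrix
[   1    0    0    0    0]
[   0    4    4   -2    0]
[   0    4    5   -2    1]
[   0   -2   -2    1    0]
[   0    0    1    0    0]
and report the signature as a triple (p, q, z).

step 0: pivot 1 → sign +
step 1: pivot 4 → sign +
step 2: pivot 1 → sign +
step 3: pivot -1 → sign −
step 4: row/col 4 already zero → sign 0
signature = (3, 1, 1)

Answer: (3, 1, 1)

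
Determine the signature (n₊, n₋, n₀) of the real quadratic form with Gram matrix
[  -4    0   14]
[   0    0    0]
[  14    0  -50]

step 0: pivot -4 → sign −
step 1: pivot -1 → sign −
step 2: row/col 2 already zero → sign 0
signature = (0, 2, 1)

Answer: (0, 2, 1)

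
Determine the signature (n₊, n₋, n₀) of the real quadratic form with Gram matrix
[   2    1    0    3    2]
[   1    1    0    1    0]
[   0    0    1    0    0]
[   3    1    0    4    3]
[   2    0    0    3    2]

step 0: pivot 2 → sign +
step 1: pivot 1/2 → sign +
step 2: pivot 1 → sign +
step 3: pivot -1 → sign −
step 4: pivot -1 → sign −
signature = (3, 2, 0)

Answer: (3, 2, 0)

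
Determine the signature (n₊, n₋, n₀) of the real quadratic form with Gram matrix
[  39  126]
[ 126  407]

Answer: (1, 1, 0)

Derivation:
step 0: pivot 39 → sign +
step 1: pivot -1/13 → sign −
signature = (1, 1, 0)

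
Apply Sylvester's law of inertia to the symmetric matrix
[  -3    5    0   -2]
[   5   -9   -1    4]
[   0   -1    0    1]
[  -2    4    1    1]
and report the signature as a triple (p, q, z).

Answer: (2, 2, 0)

Derivation:
step 0: pivot -3 → sign −
step 1: pivot -2/3 → sign −
step 2: pivot 3/2 → sign +
step 3: pivot 3 → sign +
signature = (2, 2, 0)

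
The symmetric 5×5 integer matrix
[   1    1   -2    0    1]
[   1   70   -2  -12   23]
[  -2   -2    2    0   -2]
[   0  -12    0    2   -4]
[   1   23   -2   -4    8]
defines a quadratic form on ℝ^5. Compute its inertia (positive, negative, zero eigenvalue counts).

Answer: (3, 2, 0)

Derivation:
step 0: pivot 1 → sign +
step 1: pivot 69 → sign +
step 2: pivot -2 → sign −
step 3: pivot -2/23 → sign −
step 4: pivot 1/3 → sign +
signature = (3, 2, 0)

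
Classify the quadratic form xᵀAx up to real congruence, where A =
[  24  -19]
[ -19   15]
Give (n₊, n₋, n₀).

step 0: pivot 24 → sign +
step 1: pivot -1/24 → sign −
signature = (1, 1, 0)

Answer: (1, 1, 0)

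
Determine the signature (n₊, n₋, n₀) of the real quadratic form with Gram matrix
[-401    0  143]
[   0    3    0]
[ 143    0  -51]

step 0: pivot -401 → sign −
step 1: pivot 3 → sign +
step 2: pivot -2/401 → sign −
signature = (1, 2, 0)

Answer: (1, 2, 0)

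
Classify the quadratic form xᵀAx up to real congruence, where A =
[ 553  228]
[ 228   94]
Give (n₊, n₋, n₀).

step 0: pivot 553 → sign +
step 1: pivot -2/553 → sign −
signature = (1, 1, 0)

Answer: (1, 1, 0)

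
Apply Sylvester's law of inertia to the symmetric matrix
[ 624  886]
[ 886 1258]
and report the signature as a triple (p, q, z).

Answer: (1, 1, 0)

Derivation:
step 0: pivot 624 → sign +
step 1: pivot -1/156 → sign −
signature = (1, 1, 0)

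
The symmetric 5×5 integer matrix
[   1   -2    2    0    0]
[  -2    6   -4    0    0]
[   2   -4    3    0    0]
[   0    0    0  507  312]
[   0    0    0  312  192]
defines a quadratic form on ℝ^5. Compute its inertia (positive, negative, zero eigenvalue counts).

step 0: pivot 1 → sign +
step 1: pivot 2 → sign +
step 2: pivot -1 → sign −
step 3: pivot 507 → sign +
step 4: row/col 4 already zero → sign 0
signature = (3, 1, 1)

Answer: (3, 1, 1)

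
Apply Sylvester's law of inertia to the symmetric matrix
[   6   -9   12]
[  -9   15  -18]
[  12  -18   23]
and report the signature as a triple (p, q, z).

step 0: pivot 6 → sign +
step 1: pivot 3/2 → sign +
step 2: pivot -1 → sign −
signature = (2, 1, 0)

Answer: (2, 1, 0)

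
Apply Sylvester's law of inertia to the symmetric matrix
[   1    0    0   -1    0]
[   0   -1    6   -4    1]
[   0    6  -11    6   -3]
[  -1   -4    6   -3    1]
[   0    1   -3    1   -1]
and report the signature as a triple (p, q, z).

Answer: (3, 2, 0)

Derivation:
step 0: pivot 1 → sign +
step 1: pivot -1 → sign −
step 2: pivot 25 → sign +
step 3: pivot -24/25 → sign −
step 4: pivot 3/8 → sign +
signature = (3, 2, 0)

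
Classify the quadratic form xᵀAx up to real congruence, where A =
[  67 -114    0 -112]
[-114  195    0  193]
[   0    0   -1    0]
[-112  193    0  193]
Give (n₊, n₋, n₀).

step 0: pivot 67 → sign +
step 1: pivot 69/67 → sign +
step 2: pivot -1 → sign −
step 3: pivot 2/69 → sign +
signature = (3, 1, 0)

Answer: (3, 1, 0)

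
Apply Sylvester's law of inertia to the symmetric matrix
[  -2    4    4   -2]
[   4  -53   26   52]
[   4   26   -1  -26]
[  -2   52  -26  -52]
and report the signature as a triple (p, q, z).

Answer: (1, 3, 0)

Derivation:
step 0: pivot -2 → sign −
step 1: pivot -45 → sign −
step 2: pivot 1471/45 → sign +
step 3: pivot -2/1471 → sign −
signature = (1, 3, 0)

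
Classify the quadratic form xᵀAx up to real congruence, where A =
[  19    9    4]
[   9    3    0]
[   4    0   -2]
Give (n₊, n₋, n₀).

Answer: (1, 1, 1)

Derivation:
step 0: pivot 19 → sign +
step 1: pivot -24/19 → sign −
step 2: row/col 2 already zero → sign 0
signature = (1, 1, 1)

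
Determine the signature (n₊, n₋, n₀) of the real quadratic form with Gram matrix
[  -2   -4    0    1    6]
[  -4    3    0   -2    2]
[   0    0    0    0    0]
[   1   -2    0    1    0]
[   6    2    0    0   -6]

Answer: (2, 2, 1)

Derivation:
step 0: pivot -2 → sign −
step 1: pivot 11 → sign +
step 2: pivot 1/22 → sign +
step 3: pivot -6 → sign −
step 4: row/col 4 already zero → sign 0
signature = (2, 2, 1)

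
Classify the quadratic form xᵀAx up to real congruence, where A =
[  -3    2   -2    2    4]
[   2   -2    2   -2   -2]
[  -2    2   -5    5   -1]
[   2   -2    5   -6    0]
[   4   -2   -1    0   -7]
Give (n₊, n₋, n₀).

step 0: pivot -3 → sign −
step 1: pivot -2/3 → sign −
step 2: pivot -3 → sign −
step 3: pivot -1 → sign −
step 4: pivot 3 → sign +
signature = (1, 4, 0)

Answer: (1, 4, 0)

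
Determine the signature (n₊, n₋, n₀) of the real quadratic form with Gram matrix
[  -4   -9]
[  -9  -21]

step 0: pivot -4 → sign −
step 1: pivot -3/4 → sign −
signature = (0, 2, 0)

Answer: (0, 2, 0)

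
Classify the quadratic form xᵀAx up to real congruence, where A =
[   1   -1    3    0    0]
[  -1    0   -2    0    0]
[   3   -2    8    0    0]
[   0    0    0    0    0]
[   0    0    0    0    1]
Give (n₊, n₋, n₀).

Answer: (2, 1, 2)

Derivation:
step 0: pivot 1 → sign +
step 1: pivot -1 → sign −
step 2: pivot 1 → sign +
step 3: row/col 3 already zero → sign 0
step 4: row/col 4 already zero → sign 0
signature = (2, 1, 2)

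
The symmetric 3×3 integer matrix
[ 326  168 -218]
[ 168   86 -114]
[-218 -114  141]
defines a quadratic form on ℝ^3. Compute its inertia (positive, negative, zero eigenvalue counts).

Answer: (1, 2, 0)

Derivation:
step 0: pivot 326 → sign +
step 1: pivot -94/163 → sign −
step 2: pivot -1/47 → sign −
signature = (1, 2, 0)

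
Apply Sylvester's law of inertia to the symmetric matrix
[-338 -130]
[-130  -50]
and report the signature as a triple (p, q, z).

Answer: (0, 1, 1)

Derivation:
step 0: pivot -338 → sign −
step 1: row/col 1 already zero → sign 0
signature = (0, 1, 1)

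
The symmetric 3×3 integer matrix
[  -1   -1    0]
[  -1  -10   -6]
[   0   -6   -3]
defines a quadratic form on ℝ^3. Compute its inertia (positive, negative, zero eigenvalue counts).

Answer: (1, 2, 0)

Derivation:
step 0: pivot -1 → sign −
step 1: pivot -9 → sign −
step 2: pivot 1 → sign +
signature = (1, 2, 0)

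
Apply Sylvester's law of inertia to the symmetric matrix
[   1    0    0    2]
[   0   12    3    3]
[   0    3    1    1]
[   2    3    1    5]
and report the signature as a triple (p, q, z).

step 0: pivot 1 → sign +
step 1: pivot 12 → sign +
step 2: pivot 1/4 → sign +
step 3: row/col 3 already zero → sign 0
signature = (3, 0, 1)

Answer: (3, 0, 1)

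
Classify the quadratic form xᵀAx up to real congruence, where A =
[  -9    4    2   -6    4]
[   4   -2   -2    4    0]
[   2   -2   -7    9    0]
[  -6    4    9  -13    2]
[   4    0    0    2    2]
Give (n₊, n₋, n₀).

Answer: (1, 4, 0)

Derivation:
step 0: pivot -9 → sign −
step 1: pivot -2/9 → sign −
step 2: pivot -1 → sign −
step 3: pivot 82 → sign +
step 4: pivot -2/41 → sign −
signature = (1, 4, 0)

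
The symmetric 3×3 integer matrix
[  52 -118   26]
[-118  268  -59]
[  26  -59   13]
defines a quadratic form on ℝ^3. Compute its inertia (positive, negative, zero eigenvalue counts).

step 0: pivot 52 → sign +
step 1: pivot 3/13 → sign +
step 2: row/col 2 already zero → sign 0
signature = (2, 0, 1)

Answer: (2, 0, 1)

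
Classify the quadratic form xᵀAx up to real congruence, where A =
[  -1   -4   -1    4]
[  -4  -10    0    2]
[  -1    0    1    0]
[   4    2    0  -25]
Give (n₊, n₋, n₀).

Answer: (2, 2, 0)

Derivation:
step 0: pivot -1 → sign −
step 1: pivot 6 → sign +
step 2: pivot -2/3 → sign −
step 3: pivot 1 → sign +
signature = (2, 2, 0)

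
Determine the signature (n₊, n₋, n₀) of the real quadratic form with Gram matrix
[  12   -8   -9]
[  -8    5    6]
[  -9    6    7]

Answer: (2, 1, 0)

Derivation:
step 0: pivot 12 → sign +
step 1: pivot -1/3 → sign −
step 2: pivot 1/4 → sign +
signature = (2, 1, 0)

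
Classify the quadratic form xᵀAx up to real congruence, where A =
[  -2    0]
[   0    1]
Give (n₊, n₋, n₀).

Answer: (1, 1, 0)

Derivation:
step 0: pivot -2 → sign −
step 1: pivot 1 → sign +
signature = (1, 1, 0)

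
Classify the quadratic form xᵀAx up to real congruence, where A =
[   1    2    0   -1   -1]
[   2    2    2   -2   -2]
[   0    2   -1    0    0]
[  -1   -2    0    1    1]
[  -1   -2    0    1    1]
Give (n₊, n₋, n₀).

Answer: (2, 1, 2)

Derivation:
step 0: pivot 1 → sign +
step 1: pivot -2 → sign −
step 2: pivot 1 → sign +
step 3: row/col 3 already zero → sign 0
step 4: row/col 4 already zero → sign 0
signature = (2, 1, 2)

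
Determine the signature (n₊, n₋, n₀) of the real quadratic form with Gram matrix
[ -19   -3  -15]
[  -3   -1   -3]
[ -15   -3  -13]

Answer: (0, 3, 0)

Derivation:
step 0: pivot -19 → sign −
step 1: pivot -10/19 → sign −
step 2: pivot -2/5 → sign −
signature = (0, 3, 0)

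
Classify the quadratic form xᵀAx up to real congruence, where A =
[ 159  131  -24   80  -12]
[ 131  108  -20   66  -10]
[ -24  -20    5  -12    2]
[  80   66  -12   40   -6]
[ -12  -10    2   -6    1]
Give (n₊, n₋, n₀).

step 0: pivot 159 → sign +
step 1: pivot 11/159 → sign +
step 2: pivot 7/11 → sign +
step 3: pivot -4/7 → sign −
step 4: row/col 4 already zero → sign 0
signature = (3, 1, 1)

Answer: (3, 1, 1)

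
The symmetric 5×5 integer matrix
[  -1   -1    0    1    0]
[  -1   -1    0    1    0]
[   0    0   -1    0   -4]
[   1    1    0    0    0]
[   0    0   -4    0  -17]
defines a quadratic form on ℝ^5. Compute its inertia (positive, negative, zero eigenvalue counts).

step 0: pivot -1 → sign −
step 1: pivot -1 → sign −
step 2: pivot 1 → sign +
step 3: pivot -1 → sign −
step 4: row/col 4 already zero → sign 0
signature = (1, 3, 1)

Answer: (1, 3, 1)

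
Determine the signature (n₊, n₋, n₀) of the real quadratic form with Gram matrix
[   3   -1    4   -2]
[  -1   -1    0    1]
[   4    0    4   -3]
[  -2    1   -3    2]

Answer: (2, 1, 1)

Derivation:
step 0: pivot 3 → sign +
step 1: pivot -4/3 → sign −
step 2: pivot 3/4 → sign +
step 3: row/col 3 already zero → sign 0
signature = (2, 1, 1)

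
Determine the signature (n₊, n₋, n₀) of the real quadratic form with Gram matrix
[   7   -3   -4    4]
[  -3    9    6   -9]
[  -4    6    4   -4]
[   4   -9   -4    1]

step 0: pivot 7 → sign +
step 1: pivot 54/7 → sign +
step 2: pivot -2/3 → sign −
step 3: row/col 3 already zero → sign 0
signature = (2, 1, 1)

Answer: (2, 1, 1)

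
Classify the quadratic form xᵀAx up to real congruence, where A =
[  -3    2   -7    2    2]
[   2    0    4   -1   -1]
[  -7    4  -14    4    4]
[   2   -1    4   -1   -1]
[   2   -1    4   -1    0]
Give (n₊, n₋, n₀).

Answer: (4, 1, 0)

Derivation:
step 0: pivot -3 → sign −
step 1: pivot 4/3 → sign +
step 2: pivot 2 → sign +
step 3: pivot 1/8 → sign +
step 4: pivot 1 → sign +
signature = (4, 1, 0)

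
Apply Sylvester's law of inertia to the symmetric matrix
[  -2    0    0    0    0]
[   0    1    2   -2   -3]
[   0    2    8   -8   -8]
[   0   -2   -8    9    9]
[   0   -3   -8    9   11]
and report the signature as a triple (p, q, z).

step 0: pivot -2 → sign −
step 1: pivot 1 → sign +
step 2: pivot 4 → sign +
step 3: pivot 1 → sign +
step 4: row/col 4 already zero → sign 0
signature = (3, 1, 1)

Answer: (3, 1, 1)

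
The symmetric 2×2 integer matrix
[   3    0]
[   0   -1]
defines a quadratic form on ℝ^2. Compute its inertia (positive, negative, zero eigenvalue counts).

Answer: (1, 1, 0)

Derivation:
step 0: pivot 3 → sign +
step 1: pivot -1 → sign −
signature = (1, 1, 0)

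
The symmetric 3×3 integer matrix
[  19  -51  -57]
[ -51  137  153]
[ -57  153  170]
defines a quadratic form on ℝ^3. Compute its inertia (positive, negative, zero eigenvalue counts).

Answer: (2, 1, 0)

Derivation:
step 0: pivot 19 → sign +
step 1: pivot 2/19 → sign +
step 2: pivot -1 → sign −
signature = (2, 1, 0)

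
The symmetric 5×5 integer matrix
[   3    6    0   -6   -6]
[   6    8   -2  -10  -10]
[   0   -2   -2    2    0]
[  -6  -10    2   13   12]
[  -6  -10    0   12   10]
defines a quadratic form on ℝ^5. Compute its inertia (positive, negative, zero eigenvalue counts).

Answer: (2, 2, 1)

Derivation:
step 0: pivot 3 → sign +
step 1: pivot -4 → sign −
step 2: pivot -1 → sign −
step 3: pivot 3 → sign +
step 4: row/col 4 already zero → sign 0
signature = (2, 2, 1)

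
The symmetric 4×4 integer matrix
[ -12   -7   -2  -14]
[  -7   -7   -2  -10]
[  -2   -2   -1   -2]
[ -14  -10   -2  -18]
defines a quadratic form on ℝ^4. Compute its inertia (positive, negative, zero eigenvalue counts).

step 0: pivot -12 → sign −
step 1: pivot -35/12 → sign −
step 2: pivot -3/7 → sign −
step 3: pivot 6/5 → sign +
signature = (1, 3, 0)

Answer: (1, 3, 0)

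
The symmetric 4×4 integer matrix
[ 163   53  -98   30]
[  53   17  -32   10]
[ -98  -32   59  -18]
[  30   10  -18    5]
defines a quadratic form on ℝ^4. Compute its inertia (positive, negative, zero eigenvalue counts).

Answer: (2, 2, 0)

Derivation:
step 0: pivot 163 → sign +
step 1: pivot -38/163 → sign −
step 2: pivot 3/19 → sign +
step 3: pivot -1/3 → sign −
signature = (2, 2, 0)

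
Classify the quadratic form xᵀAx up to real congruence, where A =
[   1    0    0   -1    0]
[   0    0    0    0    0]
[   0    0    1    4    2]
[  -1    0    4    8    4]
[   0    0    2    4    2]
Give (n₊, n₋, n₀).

Answer: (2, 2, 1)

Derivation:
step 0: pivot 1 → sign +
step 1: pivot 1 → sign +
step 2: pivot -9 → sign −
step 3: pivot -2/9 → sign −
step 4: row/col 4 already zero → sign 0
signature = (2, 2, 1)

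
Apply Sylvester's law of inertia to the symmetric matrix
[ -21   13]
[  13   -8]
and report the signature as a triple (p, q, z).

Answer: (1, 1, 0)

Derivation:
step 0: pivot -21 → sign −
step 1: pivot 1/21 → sign +
signature = (1, 1, 0)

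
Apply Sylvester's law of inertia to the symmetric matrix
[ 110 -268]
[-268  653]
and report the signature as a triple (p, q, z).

step 0: pivot 110 → sign +
step 1: pivot 3/55 → sign +
signature = (2, 0, 0)

Answer: (2, 0, 0)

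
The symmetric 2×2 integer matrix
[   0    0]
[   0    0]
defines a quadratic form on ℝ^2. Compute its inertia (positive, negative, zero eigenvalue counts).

Answer: (0, 0, 2)

Derivation:
step 0: row/col 0 already zero → sign 0
step 1: row/col 1 already zero → sign 0
signature = (0, 0, 2)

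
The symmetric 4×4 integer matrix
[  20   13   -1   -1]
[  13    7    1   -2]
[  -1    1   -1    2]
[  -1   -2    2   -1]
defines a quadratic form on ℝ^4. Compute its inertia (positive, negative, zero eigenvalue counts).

step 0: pivot 20 → sign +
step 1: pivot -29/20 → sign −
step 2: pivot 24/29 → sign +
step 3: row/col 3 already zero → sign 0
signature = (2, 1, 1)

Answer: (2, 1, 1)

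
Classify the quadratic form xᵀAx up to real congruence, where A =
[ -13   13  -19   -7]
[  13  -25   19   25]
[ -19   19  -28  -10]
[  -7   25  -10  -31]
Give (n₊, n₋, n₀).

Answer: (0, 3, 1)

Derivation:
step 0: pivot -13 → sign −
step 1: pivot -12 → sign −
step 2: pivot -3/13 → sign −
step 3: row/col 3 already zero → sign 0
signature = (0, 3, 1)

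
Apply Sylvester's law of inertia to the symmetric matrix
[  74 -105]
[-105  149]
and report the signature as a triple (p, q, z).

Answer: (2, 0, 0)

Derivation:
step 0: pivot 74 → sign +
step 1: pivot 1/74 → sign +
signature = (2, 0, 0)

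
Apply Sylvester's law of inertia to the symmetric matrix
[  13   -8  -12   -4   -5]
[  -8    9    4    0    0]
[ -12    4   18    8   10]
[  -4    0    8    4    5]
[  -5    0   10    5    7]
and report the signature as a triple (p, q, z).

Answer: (5, 0, 0)

Derivation:
step 0: pivot 13 → sign +
step 1: pivot 53/13 → sign +
step 2: pivot 218/53 → sign +
step 3: pivot 4/109 → sign +
step 4: pivot 3/4 → sign +
signature = (5, 0, 0)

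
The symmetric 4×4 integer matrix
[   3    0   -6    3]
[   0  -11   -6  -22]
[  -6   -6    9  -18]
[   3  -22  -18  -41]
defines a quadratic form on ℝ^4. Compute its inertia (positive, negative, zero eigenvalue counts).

Answer: (2, 1, 1)

Derivation:
step 0: pivot 3 → sign +
step 1: pivot -11 → sign −
step 2: pivot 3/11 → sign +
step 3: row/col 3 already zero → sign 0
signature = (2, 1, 1)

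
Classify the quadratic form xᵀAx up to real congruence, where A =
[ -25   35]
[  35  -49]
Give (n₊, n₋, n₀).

Answer: (0, 1, 1)

Derivation:
step 0: pivot -25 → sign −
step 1: row/col 1 already zero → sign 0
signature = (0, 1, 1)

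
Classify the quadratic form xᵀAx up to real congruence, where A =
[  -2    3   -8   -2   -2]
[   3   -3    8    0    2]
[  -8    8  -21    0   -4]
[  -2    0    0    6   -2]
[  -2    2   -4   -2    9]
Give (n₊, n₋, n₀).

Answer: (4, 1, 0)

Derivation:
step 0: pivot -2 → sign −
step 1: pivot 3/2 → sign +
step 2: pivot 1/3 → sign +
step 3: pivot 2 → sign +
step 4: pivot 3 → sign +
signature = (4, 1, 0)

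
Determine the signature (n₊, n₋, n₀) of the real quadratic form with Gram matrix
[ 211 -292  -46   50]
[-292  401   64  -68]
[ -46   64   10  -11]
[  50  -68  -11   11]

step 0: pivot 211 → sign +
step 1: pivot -653/211 → sign −
step 2: pivot 6/653 → sign +
step 3: pivot -1/2 → sign −
signature = (2, 2, 0)

Answer: (2, 2, 0)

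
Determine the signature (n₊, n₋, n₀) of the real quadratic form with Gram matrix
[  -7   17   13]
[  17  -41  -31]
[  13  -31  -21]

step 0: pivot -7 → sign −
step 1: pivot 2/7 → sign +
step 2: pivot 2 → sign +
signature = (2, 1, 0)

Answer: (2, 1, 0)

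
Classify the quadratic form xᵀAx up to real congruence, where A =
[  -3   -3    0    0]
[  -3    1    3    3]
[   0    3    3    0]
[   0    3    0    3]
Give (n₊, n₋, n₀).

step 0: pivot -3 → sign −
step 1: pivot 4 → sign +
step 2: pivot 3/4 → sign +
step 3: pivot -6 → sign −
signature = (2, 2, 0)

Answer: (2, 2, 0)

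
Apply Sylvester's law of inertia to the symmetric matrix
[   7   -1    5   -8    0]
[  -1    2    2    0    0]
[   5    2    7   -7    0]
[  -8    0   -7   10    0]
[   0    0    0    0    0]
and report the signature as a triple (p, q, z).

step 0: pivot 7 → sign +
step 1: pivot 13/7 → sign +
step 2: pivot -7/13 → sign −
step 3: pivot 3/7 → sign +
step 4: row/col 4 already zero → sign 0
signature = (3, 1, 1)

Answer: (3, 1, 1)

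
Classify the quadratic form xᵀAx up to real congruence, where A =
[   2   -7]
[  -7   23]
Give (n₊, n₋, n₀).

Answer: (1, 1, 0)

Derivation:
step 0: pivot 2 → sign +
step 1: pivot -3/2 → sign −
signature = (1, 1, 0)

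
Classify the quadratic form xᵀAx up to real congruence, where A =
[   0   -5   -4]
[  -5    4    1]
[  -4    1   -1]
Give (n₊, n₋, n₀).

step 0: pivot 4 → sign +
step 1: pivot -25/4 → sign −
step 2: pivot -1/25 → sign −
signature = (1, 2, 0)

Answer: (1, 2, 0)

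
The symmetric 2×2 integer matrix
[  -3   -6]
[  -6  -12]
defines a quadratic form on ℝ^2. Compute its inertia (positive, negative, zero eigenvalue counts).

Answer: (0, 1, 1)

Derivation:
step 0: pivot -3 → sign −
step 1: row/col 1 already zero → sign 0
signature = (0, 1, 1)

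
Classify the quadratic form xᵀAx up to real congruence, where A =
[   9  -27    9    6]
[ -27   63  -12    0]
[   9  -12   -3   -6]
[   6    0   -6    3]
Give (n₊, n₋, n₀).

Answer: (2, 2, 0)

Derivation:
step 0: pivot 9 → sign +
step 1: pivot -18 → sign −
step 2: pivot 1/2 → sign +
step 3: pivot -1 → sign −
signature = (2, 2, 0)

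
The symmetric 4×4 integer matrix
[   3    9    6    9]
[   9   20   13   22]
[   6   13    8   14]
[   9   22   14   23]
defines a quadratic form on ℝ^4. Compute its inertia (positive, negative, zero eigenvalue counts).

Answer: (1, 2, 1)

Derivation:
step 0: pivot 3 → sign +
step 1: pivot -7 → sign −
step 2: pivot -3/7 → sign −
step 3: row/col 3 already zero → sign 0
signature = (1, 2, 1)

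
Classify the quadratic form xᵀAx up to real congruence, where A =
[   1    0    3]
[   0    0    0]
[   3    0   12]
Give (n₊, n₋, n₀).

Answer: (2, 0, 1)

Derivation:
step 0: pivot 1 → sign +
step 1: pivot 3 → sign +
step 2: row/col 2 already zero → sign 0
signature = (2, 0, 1)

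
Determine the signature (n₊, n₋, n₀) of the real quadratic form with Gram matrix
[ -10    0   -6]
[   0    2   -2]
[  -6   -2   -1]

step 0: pivot -10 → sign −
step 1: pivot 2 → sign +
step 2: pivot 3/5 → sign +
signature = (2, 1, 0)

Answer: (2, 1, 0)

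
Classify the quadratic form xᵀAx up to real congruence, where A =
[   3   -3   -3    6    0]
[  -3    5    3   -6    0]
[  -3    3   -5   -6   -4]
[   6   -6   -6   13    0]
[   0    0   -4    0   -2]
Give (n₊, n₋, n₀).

step 0: pivot 3 → sign +
step 1: pivot 2 → sign +
step 2: pivot -8 → sign −
step 3: pivot 1 → sign +
step 4: row/col 4 already zero → sign 0
signature = (3, 1, 1)

Answer: (3, 1, 1)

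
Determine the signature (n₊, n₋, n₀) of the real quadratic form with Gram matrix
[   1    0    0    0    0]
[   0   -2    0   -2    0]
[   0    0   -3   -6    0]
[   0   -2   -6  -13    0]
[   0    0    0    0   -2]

Answer: (2, 3, 0)

Derivation:
step 0: pivot 1 → sign +
step 1: pivot -2 → sign −
step 2: pivot -3 → sign −
step 3: pivot 1 → sign +
step 4: pivot -2 → sign −
signature = (2, 3, 0)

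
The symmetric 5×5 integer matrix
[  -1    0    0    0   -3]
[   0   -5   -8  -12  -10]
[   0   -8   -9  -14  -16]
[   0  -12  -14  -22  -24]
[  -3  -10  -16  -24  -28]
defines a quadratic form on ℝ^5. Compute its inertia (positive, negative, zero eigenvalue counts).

Answer: (2, 3, 0)

Derivation:
step 0: pivot -1 → sign −
step 1: pivot -5 → sign −
step 2: pivot 19/5 → sign +
step 3: pivot -6/19 → sign −
step 4: pivot 1 → sign +
signature = (2, 3, 0)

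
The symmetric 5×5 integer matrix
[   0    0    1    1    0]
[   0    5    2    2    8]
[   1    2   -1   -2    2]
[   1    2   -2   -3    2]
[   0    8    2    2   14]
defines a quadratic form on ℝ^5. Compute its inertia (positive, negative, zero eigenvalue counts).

Answer: (3, 1, 1)

Derivation:
step 0: pivot 5 → sign +
step 1: pivot -9/5 → sign −
step 2: pivot 5/9 → sign +
step 3: pivot 6/5 → sign +
step 4: row/col 4 already zero → sign 0
signature = (3, 1, 1)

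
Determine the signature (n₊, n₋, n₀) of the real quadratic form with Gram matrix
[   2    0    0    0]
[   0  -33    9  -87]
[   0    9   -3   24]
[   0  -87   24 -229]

step 0: pivot 2 → sign +
step 1: pivot -33 → sign −
step 2: pivot -6/11 → sign −
step 3: pivot 1/2 → sign +
signature = (2, 2, 0)

Answer: (2, 2, 0)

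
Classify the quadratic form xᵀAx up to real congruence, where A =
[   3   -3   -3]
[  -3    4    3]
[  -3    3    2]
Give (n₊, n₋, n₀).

Answer: (2, 1, 0)

Derivation:
step 0: pivot 3 → sign +
step 1: pivot 1 → sign +
step 2: pivot -1 → sign −
signature = (2, 1, 0)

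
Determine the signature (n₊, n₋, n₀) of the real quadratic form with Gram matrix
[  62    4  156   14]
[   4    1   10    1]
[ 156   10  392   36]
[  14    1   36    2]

Answer: (2, 1, 1)

Derivation:
step 0: pivot 62 → sign +
step 1: pivot 23/31 → sign +
step 2: pivot -12/23 → sign −
step 3: row/col 3 already zero → sign 0
signature = (2, 1, 1)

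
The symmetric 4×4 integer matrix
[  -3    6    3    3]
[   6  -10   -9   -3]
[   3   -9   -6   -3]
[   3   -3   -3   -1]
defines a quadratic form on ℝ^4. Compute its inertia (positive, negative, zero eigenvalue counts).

step 0: pivot -3 → sign −
step 1: pivot 2 → sign +
step 2: pivot -15/2 → sign −
step 3: pivot 1/5 → sign +
signature = (2, 2, 0)

Answer: (2, 2, 0)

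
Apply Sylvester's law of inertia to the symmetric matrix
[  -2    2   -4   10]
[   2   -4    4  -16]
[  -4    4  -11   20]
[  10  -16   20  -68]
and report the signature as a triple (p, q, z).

step 0: pivot -2 → sign −
step 1: pivot -2 → sign −
step 2: pivot -3 → sign −
step 3: row/col 3 already zero → sign 0
signature = (0, 3, 1)

Answer: (0, 3, 1)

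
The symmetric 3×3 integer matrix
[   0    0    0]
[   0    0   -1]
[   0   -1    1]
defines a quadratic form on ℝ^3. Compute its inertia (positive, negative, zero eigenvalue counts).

Answer: (1, 1, 1)

Derivation:
step 0: pivot 1 → sign +
step 1: pivot -1 → sign −
step 2: row/col 2 already zero → sign 0
signature = (1, 1, 1)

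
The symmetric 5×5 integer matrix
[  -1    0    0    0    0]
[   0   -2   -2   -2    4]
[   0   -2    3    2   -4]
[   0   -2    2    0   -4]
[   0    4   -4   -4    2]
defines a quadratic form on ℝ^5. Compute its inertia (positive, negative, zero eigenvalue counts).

Answer: (1, 4, 0)

Derivation:
step 0: pivot -1 → sign −
step 1: pivot -2 → sign −
step 2: pivot 5 → sign +
step 3: pivot -6/5 → sign −
step 4: pivot -2/3 → sign −
signature = (1, 4, 0)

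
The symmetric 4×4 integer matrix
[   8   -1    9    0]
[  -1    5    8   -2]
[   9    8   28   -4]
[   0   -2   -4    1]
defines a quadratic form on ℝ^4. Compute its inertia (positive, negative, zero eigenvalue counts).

Answer: (4, 0, 0)

Derivation:
step 0: pivot 8 → sign +
step 1: pivot 39/8 → sign +
step 2: pivot 31/39 → sign +
step 3: pivot 3/31 → sign +
signature = (4, 0, 0)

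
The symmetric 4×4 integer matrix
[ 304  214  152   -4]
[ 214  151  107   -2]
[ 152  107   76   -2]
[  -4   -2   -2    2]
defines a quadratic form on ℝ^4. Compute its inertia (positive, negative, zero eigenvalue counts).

Answer: (3, 0, 1)

Derivation:
step 0: pivot 304 → sign +
step 1: pivot 27/76 → sign +
step 2: pivot 2/27 → sign +
step 3: row/col 3 already zero → sign 0
signature = (3, 0, 1)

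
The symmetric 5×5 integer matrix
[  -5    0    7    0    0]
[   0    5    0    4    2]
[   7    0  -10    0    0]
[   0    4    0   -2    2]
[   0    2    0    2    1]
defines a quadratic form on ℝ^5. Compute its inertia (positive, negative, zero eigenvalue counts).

Answer: (2, 3, 0)

Derivation:
step 0: pivot -5 → sign −
step 1: pivot 5 → sign +
step 2: pivot -1/5 → sign −
step 3: pivot -26/5 → sign −
step 4: pivot 3/13 → sign +
signature = (2, 3, 0)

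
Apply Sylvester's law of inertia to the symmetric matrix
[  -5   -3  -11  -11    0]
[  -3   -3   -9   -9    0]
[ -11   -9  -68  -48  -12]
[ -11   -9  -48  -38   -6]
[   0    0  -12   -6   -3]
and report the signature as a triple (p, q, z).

step 0: pivot -5 → sign −
step 1: pivot -6/5 → sign −
step 2: pivot -39 → sign −
step 3: pivot 10/39 → sign +
step 4: pivot 3/5 → sign +
signature = (2, 3, 0)

Answer: (2, 3, 0)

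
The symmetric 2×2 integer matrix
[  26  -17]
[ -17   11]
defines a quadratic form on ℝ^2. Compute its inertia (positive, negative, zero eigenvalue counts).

Answer: (1, 1, 0)

Derivation:
step 0: pivot 26 → sign +
step 1: pivot -3/26 → sign −
signature = (1, 1, 0)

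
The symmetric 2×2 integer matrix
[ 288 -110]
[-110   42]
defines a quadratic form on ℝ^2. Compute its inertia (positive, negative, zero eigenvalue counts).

step 0: pivot 288 → sign +
step 1: pivot -1/72 → sign −
signature = (1, 1, 0)

Answer: (1, 1, 0)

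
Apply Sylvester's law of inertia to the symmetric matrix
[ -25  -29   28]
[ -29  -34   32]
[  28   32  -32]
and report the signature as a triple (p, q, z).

step 0: pivot -25 → sign −
step 1: pivot -9/25 → sign −
step 2: row/col 2 already zero → sign 0
signature = (0, 2, 1)

Answer: (0, 2, 1)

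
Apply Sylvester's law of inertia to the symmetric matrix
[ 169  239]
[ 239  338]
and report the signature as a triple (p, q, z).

step 0: pivot 169 → sign +
step 1: pivot 1/169 → sign +
signature = (2, 0, 0)

Answer: (2, 0, 0)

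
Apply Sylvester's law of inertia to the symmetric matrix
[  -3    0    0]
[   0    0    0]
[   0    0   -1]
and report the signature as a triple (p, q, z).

step 0: pivot -3 → sign −
step 1: pivot -1 → sign −
step 2: row/col 2 already zero → sign 0
signature = (0, 2, 1)

Answer: (0, 2, 1)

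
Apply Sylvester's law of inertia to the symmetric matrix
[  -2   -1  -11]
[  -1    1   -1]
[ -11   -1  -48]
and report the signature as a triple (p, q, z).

step 0: pivot -2 → sign −
step 1: pivot 3/2 → sign +
step 2: pivot -1 → sign −
signature = (1, 2, 0)

Answer: (1, 2, 0)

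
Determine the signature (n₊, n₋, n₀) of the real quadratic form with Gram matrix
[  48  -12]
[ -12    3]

step 0: pivot 48 → sign +
step 1: row/col 1 already zero → sign 0
signature = (1, 0, 1)

Answer: (1, 0, 1)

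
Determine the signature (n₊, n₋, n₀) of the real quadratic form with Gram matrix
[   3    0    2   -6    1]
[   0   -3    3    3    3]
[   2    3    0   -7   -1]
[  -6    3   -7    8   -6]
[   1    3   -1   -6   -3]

Answer: (2, 3, 0)

Derivation:
step 0: pivot 3 → sign +
step 1: pivot -3 → sign −
step 2: pivot 5/3 → sign +
step 3: pivot -1 → sign −
step 4: pivot -2/5 → sign −
signature = (2, 3, 0)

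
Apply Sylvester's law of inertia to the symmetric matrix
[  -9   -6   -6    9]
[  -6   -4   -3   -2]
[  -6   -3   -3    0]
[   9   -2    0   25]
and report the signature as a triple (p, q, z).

Answer: (2, 2, 0)

Derivation:
step 0: pivot -9 → sign −
step 1: pivot 1 → sign +
step 2: pivot -1 → sign −
step 3: pivot 2 → sign +
signature = (2, 2, 0)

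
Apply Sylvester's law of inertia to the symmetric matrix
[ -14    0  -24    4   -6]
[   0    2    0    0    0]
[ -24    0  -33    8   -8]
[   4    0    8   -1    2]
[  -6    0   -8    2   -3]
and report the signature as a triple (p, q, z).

step 0: pivot -14 → sign −
step 1: pivot 2 → sign +
step 2: pivot 57/7 → sign +
step 3: pivot -1/57 → sign −
step 4: pivot -1 → sign −
signature = (2, 3, 0)

Answer: (2, 3, 0)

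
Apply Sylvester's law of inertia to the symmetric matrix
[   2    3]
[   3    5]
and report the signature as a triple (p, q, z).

step 0: pivot 2 → sign +
step 1: pivot 1/2 → sign +
signature = (2, 0, 0)

Answer: (2, 0, 0)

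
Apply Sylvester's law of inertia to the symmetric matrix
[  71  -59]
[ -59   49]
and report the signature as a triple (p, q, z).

Answer: (1, 1, 0)

Derivation:
step 0: pivot 71 → sign +
step 1: pivot -2/71 → sign −
signature = (1, 1, 0)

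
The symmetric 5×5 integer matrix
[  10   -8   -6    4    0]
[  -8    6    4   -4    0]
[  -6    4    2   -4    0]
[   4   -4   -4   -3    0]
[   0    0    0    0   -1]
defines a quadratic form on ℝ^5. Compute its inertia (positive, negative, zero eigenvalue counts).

step 0: pivot 10 → sign +
step 1: pivot -2/5 → sign −
step 2: pivot -3 → sign −
step 3: pivot -1 → sign −
step 4: row/col 4 already zero → sign 0
signature = (1, 3, 1)

Answer: (1, 3, 1)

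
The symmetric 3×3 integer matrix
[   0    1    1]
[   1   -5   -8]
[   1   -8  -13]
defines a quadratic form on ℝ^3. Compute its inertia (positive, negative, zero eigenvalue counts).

Answer: (1, 2, 0)

Derivation:
step 0: pivot -5 → sign −
step 1: pivot 1/5 → sign +
step 2: pivot -2 → sign −
signature = (1, 2, 0)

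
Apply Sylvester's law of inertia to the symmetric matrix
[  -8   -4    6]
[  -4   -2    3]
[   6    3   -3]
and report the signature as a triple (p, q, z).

step 0: pivot -8 → sign −
step 1: pivot 3/2 → sign +
step 2: row/col 2 already zero → sign 0
signature = (1, 1, 1)

Answer: (1, 1, 1)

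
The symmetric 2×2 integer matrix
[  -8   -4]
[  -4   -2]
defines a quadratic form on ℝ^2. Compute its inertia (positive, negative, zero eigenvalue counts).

Answer: (0, 1, 1)

Derivation:
step 0: pivot -8 → sign −
step 1: row/col 1 already zero → sign 0
signature = (0, 1, 1)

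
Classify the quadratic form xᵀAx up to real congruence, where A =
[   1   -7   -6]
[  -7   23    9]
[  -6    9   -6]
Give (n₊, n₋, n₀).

step 0: pivot 1 → sign +
step 1: pivot -26 → sign −
step 2: pivot -3/26 → sign −
signature = (1, 2, 0)

Answer: (1, 2, 0)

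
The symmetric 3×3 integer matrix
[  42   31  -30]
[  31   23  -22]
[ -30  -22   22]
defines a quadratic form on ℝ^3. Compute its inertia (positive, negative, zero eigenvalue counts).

Answer: (3, 0, 0)

Derivation:
step 0: pivot 42 → sign +
step 1: pivot 5/42 → sign +
step 2: pivot 2/5 → sign +
signature = (3, 0, 0)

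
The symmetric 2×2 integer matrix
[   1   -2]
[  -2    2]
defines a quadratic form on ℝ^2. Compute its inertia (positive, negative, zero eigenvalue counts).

Answer: (1, 1, 0)

Derivation:
step 0: pivot 1 → sign +
step 1: pivot -2 → sign −
signature = (1, 1, 0)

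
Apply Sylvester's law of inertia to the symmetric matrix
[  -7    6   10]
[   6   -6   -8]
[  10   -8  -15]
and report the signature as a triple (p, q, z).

step 0: pivot -7 → sign −
step 1: pivot -6/7 → sign −
step 2: pivot -1/3 → sign −
signature = (0, 3, 0)

Answer: (0, 3, 0)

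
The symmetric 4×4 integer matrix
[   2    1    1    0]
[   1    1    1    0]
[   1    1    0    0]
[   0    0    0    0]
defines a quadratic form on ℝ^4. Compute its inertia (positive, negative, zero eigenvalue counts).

Answer: (2, 1, 1)

Derivation:
step 0: pivot 2 → sign +
step 1: pivot 1/2 → sign +
step 2: pivot -1 → sign −
step 3: row/col 3 already zero → sign 0
signature = (2, 1, 1)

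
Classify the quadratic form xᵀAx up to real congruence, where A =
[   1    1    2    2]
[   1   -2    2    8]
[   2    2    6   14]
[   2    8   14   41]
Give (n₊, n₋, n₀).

step 0: pivot 1 → sign +
step 1: pivot -3 → sign −
step 2: pivot 2 → sign +
step 3: pivot -1 → sign −
signature = (2, 2, 0)

Answer: (2, 2, 0)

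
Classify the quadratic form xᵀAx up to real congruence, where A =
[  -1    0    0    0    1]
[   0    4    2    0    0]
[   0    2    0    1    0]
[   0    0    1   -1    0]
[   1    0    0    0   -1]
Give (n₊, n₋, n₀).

step 0: pivot -1 → sign −
step 1: pivot 4 → sign +
step 2: pivot -1 → sign −
step 3: row/col 3 already zero → sign 0
step 4: row/col 4 already zero → sign 0
signature = (1, 2, 2)

Answer: (1, 2, 2)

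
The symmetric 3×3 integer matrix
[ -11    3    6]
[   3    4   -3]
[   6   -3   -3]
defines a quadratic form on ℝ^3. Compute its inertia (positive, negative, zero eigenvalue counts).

step 0: pivot -11 → sign −
step 1: pivot 53/11 → sign +
step 2: pivot -6/53 → sign −
signature = (1, 2, 0)

Answer: (1, 2, 0)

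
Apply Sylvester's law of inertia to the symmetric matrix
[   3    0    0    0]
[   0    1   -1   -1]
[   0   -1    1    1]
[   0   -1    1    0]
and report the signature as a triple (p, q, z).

Answer: (2, 1, 1)

Derivation:
step 0: pivot 3 → sign +
step 1: pivot 1 → sign +
step 2: pivot -1 → sign −
step 3: row/col 3 already zero → sign 0
signature = (2, 1, 1)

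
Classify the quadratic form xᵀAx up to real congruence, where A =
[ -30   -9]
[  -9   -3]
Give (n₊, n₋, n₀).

Answer: (0, 2, 0)

Derivation:
step 0: pivot -30 → sign −
step 1: pivot -3/10 → sign −
signature = (0, 2, 0)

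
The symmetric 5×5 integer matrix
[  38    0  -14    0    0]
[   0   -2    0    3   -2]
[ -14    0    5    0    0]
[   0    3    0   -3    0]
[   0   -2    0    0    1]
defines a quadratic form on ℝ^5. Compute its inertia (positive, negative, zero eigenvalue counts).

step 0: pivot 38 → sign +
step 1: pivot -2 → sign −
step 2: pivot -3/19 → sign −
step 3: pivot 3/2 → sign +
step 4: pivot -3 → sign −
signature = (2, 3, 0)

Answer: (2, 3, 0)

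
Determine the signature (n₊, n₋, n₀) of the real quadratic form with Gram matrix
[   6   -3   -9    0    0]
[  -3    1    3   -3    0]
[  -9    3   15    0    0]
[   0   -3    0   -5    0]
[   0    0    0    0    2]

step 0: pivot 6 → sign +
step 1: pivot -1/2 → sign −
step 2: pivot 6 → sign +
step 3: pivot -1/2 → sign −
step 4: pivot 2 → sign +
signature = (3, 2, 0)

Answer: (3, 2, 0)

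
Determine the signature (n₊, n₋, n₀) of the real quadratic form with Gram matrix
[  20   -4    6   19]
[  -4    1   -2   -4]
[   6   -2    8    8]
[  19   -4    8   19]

step 0: pivot 20 → sign +
step 1: pivot 1/5 → sign +
step 2: pivot 3 → sign +
step 3: row/col 3 already zero → sign 0
signature = (3, 0, 1)

Answer: (3, 0, 1)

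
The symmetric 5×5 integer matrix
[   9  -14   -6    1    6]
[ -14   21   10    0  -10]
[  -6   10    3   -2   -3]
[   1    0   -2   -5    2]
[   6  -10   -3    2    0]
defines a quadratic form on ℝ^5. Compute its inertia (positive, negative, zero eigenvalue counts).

step 0: pivot 9 → sign +
step 1: pivot -7/9 → sign −
step 2: pivot -3/7 → sign −
step 3: pivot -2 → sign −
step 4: pivot -3 → sign −
signature = (1, 4, 0)

Answer: (1, 4, 0)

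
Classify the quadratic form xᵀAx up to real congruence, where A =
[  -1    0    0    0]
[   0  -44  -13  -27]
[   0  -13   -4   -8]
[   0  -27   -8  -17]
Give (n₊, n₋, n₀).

step 0: pivot -1 → sign −
step 1: pivot -44 → sign −
step 2: pivot -7/44 → sign −
step 3: pivot -3/7 → sign −
signature = (0, 4, 0)

Answer: (0, 4, 0)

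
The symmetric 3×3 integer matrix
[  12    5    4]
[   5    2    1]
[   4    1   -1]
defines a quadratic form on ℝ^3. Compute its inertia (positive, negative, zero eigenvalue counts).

Answer: (2, 1, 0)

Derivation:
step 0: pivot 12 → sign +
step 1: pivot -1/12 → sign −
step 2: pivot 3 → sign +
signature = (2, 1, 0)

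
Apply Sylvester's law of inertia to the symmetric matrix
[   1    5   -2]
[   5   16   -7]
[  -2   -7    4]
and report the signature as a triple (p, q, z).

step 0: pivot 1 → sign +
step 1: pivot -9 → sign −
step 2: pivot 1 → sign +
signature = (2, 1, 0)

Answer: (2, 1, 0)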